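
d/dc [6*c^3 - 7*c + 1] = 18*c^2 - 7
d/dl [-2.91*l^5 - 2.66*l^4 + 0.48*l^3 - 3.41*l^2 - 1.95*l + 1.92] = -14.55*l^4 - 10.64*l^3 + 1.44*l^2 - 6.82*l - 1.95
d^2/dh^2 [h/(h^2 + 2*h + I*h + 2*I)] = 2*(h*(2*h + 2 + I)^2 - (3*h + 2 + I)*(h^2 + 2*h + I*h + 2*I))/(h^2 + 2*h + I*h + 2*I)^3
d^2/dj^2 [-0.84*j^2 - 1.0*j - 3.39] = -1.68000000000000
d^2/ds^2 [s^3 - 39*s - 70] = 6*s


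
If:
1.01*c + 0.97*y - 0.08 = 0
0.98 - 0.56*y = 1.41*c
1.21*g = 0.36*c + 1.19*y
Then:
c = 1.13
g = -0.74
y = -1.09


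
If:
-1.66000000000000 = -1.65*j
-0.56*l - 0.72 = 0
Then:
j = 1.01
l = -1.29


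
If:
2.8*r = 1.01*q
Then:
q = 2.77227722772277*r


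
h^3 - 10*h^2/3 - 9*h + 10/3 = (h - 5)*(h - 1/3)*(h + 2)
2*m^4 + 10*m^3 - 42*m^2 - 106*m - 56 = (m - 4)*(m + 7)*(sqrt(2)*m + sqrt(2))^2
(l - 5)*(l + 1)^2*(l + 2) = l^4 - l^3 - 15*l^2 - 23*l - 10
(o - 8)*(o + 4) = o^2 - 4*o - 32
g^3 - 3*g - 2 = (g - 2)*(g + 1)^2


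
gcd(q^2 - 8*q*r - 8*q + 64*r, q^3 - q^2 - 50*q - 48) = q - 8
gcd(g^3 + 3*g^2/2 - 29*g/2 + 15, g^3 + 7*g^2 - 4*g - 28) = g - 2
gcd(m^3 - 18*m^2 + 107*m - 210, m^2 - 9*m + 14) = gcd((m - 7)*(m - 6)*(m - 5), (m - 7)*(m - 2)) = m - 7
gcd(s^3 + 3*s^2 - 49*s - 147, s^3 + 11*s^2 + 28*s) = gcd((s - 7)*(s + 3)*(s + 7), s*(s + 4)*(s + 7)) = s + 7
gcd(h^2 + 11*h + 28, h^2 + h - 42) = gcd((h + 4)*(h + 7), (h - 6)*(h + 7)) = h + 7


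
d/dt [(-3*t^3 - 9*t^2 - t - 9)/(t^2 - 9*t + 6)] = (-3*t^4 + 54*t^3 + 28*t^2 - 90*t - 87)/(t^4 - 18*t^3 + 93*t^2 - 108*t + 36)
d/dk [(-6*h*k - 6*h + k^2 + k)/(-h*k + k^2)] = (-6*h^2 + 5*h*k^2 + 12*h*k - k^2)/(k^2*(h^2 - 2*h*k + k^2))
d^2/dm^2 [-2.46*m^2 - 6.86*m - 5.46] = -4.92000000000000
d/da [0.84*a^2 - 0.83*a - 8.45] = 1.68*a - 0.83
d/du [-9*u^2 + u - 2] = 1 - 18*u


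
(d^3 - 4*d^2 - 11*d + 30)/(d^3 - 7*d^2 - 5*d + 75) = (d - 2)/(d - 5)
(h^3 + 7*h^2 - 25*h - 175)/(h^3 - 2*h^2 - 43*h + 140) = (h + 5)/(h - 4)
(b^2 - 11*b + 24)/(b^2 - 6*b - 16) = (b - 3)/(b + 2)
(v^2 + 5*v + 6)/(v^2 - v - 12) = (v + 2)/(v - 4)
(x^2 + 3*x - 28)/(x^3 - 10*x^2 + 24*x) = (x + 7)/(x*(x - 6))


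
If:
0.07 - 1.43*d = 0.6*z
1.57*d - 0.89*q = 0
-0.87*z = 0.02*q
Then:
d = 0.05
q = 0.09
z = -0.00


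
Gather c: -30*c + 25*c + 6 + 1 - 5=2 - 5*c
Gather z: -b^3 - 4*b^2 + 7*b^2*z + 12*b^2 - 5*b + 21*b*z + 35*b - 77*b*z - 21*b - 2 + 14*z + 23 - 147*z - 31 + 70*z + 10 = -b^3 + 8*b^2 + 9*b + z*(7*b^2 - 56*b - 63)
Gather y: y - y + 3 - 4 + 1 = 0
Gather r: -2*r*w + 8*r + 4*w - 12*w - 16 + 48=r*(8 - 2*w) - 8*w + 32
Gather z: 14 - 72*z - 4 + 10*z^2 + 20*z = 10*z^2 - 52*z + 10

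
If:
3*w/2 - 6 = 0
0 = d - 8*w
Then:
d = 32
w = 4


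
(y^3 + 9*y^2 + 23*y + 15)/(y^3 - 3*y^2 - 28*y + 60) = (y^2 + 4*y + 3)/(y^2 - 8*y + 12)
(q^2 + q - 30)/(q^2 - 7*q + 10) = (q + 6)/(q - 2)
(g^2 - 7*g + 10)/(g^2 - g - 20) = (g - 2)/(g + 4)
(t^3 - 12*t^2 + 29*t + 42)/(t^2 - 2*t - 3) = (t^2 - 13*t + 42)/(t - 3)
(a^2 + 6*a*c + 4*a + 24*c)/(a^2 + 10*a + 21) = (a^2 + 6*a*c + 4*a + 24*c)/(a^2 + 10*a + 21)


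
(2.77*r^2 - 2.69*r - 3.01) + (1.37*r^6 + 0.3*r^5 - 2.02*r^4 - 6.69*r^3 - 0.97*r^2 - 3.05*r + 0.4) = 1.37*r^6 + 0.3*r^5 - 2.02*r^4 - 6.69*r^3 + 1.8*r^2 - 5.74*r - 2.61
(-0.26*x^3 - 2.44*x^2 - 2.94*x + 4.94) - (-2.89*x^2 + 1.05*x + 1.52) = -0.26*x^3 + 0.45*x^2 - 3.99*x + 3.42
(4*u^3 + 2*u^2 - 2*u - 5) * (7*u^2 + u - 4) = 28*u^5 + 18*u^4 - 28*u^3 - 45*u^2 + 3*u + 20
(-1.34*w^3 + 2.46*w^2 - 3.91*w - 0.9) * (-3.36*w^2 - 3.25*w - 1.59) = 4.5024*w^5 - 3.9106*w^4 + 7.2732*w^3 + 11.8201*w^2 + 9.1419*w + 1.431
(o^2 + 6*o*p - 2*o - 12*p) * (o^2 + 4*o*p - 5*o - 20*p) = o^4 + 10*o^3*p - 7*o^3 + 24*o^2*p^2 - 70*o^2*p + 10*o^2 - 168*o*p^2 + 100*o*p + 240*p^2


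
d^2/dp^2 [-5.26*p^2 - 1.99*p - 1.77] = -10.5200000000000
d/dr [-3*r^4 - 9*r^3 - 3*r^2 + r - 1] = -12*r^3 - 27*r^2 - 6*r + 1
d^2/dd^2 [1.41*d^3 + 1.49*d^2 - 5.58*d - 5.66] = 8.46*d + 2.98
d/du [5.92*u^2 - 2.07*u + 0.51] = 11.84*u - 2.07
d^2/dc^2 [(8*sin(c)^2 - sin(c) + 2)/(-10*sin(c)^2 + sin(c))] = 2*(-10*sin(c)^2 + 399*sin(c) - 10 - 599/sin(c) + 60/sin(c)^2 - 2/sin(c)^3)/(10*sin(c) - 1)^3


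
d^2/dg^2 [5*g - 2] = 0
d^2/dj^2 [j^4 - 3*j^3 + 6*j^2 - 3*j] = 12*j^2 - 18*j + 12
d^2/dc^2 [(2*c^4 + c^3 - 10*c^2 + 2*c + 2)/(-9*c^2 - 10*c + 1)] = 6*(-54*c^6 - 180*c^5 - 182*c^4 - 337*c^3 - 66*c^2 - 199*c - 76)/(729*c^6 + 2430*c^5 + 2457*c^4 + 460*c^3 - 273*c^2 + 30*c - 1)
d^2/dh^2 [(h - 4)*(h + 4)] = 2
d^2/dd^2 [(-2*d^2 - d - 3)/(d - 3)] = -48/(d^3 - 9*d^2 + 27*d - 27)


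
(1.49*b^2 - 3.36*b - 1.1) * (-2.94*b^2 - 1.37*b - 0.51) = -4.3806*b^4 + 7.8371*b^3 + 7.0773*b^2 + 3.2206*b + 0.561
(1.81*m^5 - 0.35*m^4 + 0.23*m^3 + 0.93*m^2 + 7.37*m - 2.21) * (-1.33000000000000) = -2.4073*m^5 + 0.4655*m^4 - 0.3059*m^3 - 1.2369*m^2 - 9.8021*m + 2.9393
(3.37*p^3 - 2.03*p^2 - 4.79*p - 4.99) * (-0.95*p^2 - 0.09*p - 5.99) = -3.2015*p^5 + 1.6252*p^4 - 15.4531*p^3 + 17.3313*p^2 + 29.1412*p + 29.8901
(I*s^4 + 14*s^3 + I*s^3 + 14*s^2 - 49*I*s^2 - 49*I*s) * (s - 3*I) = I*s^5 + 17*s^4 + I*s^4 + 17*s^3 - 91*I*s^3 - 147*s^2 - 91*I*s^2 - 147*s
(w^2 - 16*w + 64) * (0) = 0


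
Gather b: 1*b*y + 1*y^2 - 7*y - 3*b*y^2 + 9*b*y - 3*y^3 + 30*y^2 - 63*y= b*(-3*y^2 + 10*y) - 3*y^3 + 31*y^2 - 70*y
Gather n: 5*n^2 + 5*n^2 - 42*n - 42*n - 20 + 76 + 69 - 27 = 10*n^2 - 84*n + 98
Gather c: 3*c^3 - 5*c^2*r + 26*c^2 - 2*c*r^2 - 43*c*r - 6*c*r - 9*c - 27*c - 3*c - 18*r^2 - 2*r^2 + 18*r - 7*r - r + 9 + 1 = 3*c^3 + c^2*(26 - 5*r) + c*(-2*r^2 - 49*r - 39) - 20*r^2 + 10*r + 10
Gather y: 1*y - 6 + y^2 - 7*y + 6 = y^2 - 6*y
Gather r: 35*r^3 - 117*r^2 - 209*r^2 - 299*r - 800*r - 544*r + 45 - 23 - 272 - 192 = 35*r^3 - 326*r^2 - 1643*r - 442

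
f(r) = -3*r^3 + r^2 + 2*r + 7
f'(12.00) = -1270.00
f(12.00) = -5009.00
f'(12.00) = -1270.00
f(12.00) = -5009.00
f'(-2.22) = -46.80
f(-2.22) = 40.31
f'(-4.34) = -176.20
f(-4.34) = 262.40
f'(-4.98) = -231.16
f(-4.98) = 392.36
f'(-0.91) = -7.27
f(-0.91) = 8.27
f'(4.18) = -146.89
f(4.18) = -186.27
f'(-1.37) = -17.63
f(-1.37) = 13.85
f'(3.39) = -94.65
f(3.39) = -91.60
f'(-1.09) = -10.87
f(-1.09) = 9.89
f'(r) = -9*r^2 + 2*r + 2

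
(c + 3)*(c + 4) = c^2 + 7*c + 12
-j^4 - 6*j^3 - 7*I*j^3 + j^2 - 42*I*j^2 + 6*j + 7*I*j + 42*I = (j + 6)*(j + 7*I)*(-I*j - I)*(-I*j + I)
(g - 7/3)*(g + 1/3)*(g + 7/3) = g^3 + g^2/3 - 49*g/9 - 49/27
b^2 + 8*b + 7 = (b + 1)*(b + 7)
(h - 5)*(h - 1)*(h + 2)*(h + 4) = h^4 - 23*h^2 - 18*h + 40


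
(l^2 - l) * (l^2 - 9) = l^4 - l^3 - 9*l^2 + 9*l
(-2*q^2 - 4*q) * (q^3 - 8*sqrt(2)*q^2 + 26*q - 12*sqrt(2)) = -2*q^5 - 4*q^4 + 16*sqrt(2)*q^4 - 52*q^3 + 32*sqrt(2)*q^3 - 104*q^2 + 24*sqrt(2)*q^2 + 48*sqrt(2)*q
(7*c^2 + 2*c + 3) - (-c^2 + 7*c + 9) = 8*c^2 - 5*c - 6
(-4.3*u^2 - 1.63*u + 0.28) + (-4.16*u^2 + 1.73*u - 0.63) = -8.46*u^2 + 0.1*u - 0.35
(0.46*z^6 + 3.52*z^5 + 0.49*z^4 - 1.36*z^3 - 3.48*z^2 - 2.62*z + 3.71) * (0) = 0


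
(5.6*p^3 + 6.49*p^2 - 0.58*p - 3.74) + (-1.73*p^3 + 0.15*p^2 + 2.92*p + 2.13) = 3.87*p^3 + 6.64*p^2 + 2.34*p - 1.61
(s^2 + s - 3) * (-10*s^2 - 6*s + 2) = -10*s^4 - 16*s^3 + 26*s^2 + 20*s - 6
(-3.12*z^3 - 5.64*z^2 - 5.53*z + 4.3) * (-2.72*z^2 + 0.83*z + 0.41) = 8.4864*z^5 + 12.7512*z^4 + 9.0812*z^3 - 18.5983*z^2 + 1.3017*z + 1.763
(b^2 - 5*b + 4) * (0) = 0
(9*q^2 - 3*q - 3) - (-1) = 9*q^2 - 3*q - 2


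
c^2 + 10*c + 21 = (c + 3)*(c + 7)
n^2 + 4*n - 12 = (n - 2)*(n + 6)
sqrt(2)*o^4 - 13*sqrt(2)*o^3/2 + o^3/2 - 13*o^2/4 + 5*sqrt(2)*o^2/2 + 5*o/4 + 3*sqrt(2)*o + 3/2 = (o - 6)*(o - 1)*(o + 1/2)*(sqrt(2)*o + 1/2)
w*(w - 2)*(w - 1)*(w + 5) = w^4 + 2*w^3 - 13*w^2 + 10*w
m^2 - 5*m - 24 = (m - 8)*(m + 3)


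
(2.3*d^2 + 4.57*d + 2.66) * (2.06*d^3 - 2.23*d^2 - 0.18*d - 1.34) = 4.738*d^5 + 4.2852*d^4 - 5.1255*d^3 - 9.8364*d^2 - 6.6026*d - 3.5644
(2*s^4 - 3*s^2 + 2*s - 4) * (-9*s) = -18*s^5 + 27*s^3 - 18*s^2 + 36*s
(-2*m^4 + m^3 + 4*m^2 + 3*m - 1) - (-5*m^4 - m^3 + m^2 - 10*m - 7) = 3*m^4 + 2*m^3 + 3*m^2 + 13*m + 6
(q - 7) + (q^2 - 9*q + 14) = q^2 - 8*q + 7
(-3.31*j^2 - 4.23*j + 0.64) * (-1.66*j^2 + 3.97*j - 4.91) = 5.4946*j^4 - 6.1189*j^3 - 1.6034*j^2 + 23.3101*j - 3.1424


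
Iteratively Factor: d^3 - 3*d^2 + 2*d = (d - 2)*(d^2 - d) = d*(d - 2)*(d - 1)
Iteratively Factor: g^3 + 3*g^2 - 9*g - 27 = (g + 3)*(g^2 - 9) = (g + 3)^2*(g - 3)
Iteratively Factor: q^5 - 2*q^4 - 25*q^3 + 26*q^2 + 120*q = (q - 3)*(q^4 + q^3 - 22*q^2 - 40*q) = (q - 3)*(q + 2)*(q^3 - q^2 - 20*q) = (q - 5)*(q - 3)*(q + 2)*(q^2 + 4*q) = q*(q - 5)*(q - 3)*(q + 2)*(q + 4)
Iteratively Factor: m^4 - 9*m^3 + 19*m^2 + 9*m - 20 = (m + 1)*(m^3 - 10*m^2 + 29*m - 20) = (m - 5)*(m + 1)*(m^2 - 5*m + 4) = (m - 5)*(m - 4)*(m + 1)*(m - 1)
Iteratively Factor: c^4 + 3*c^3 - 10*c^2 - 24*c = (c - 3)*(c^3 + 6*c^2 + 8*c) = c*(c - 3)*(c^2 + 6*c + 8) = c*(c - 3)*(c + 2)*(c + 4)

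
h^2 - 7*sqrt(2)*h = h*(h - 7*sqrt(2))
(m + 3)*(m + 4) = m^2 + 7*m + 12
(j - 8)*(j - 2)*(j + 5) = j^3 - 5*j^2 - 34*j + 80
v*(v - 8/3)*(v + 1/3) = v^3 - 7*v^2/3 - 8*v/9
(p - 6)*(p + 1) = p^2 - 5*p - 6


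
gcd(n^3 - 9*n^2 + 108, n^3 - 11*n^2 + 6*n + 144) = n^2 - 3*n - 18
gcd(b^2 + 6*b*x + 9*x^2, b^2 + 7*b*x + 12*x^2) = b + 3*x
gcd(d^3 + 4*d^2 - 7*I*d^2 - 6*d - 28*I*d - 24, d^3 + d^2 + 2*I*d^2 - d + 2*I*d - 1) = 1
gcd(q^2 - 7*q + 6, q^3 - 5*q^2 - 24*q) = 1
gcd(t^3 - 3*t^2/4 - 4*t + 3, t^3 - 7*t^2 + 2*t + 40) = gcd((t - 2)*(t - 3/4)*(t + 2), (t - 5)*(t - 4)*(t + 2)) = t + 2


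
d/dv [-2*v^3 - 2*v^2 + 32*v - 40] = -6*v^2 - 4*v + 32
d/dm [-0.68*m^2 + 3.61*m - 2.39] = 3.61 - 1.36*m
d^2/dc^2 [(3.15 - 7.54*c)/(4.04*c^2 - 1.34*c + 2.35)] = (-(7.54*c - 3.15)*(8.08*c - 1.34)*(16.16*c - 2.68) + (182.7696*c - 45.6592)*(4.04*c^2 - 1.34*c + 2.35))/(4.04*c^2 - 1.34*c + 2.35)^3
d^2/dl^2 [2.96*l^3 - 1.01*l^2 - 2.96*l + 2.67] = 17.76*l - 2.02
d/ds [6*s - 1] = 6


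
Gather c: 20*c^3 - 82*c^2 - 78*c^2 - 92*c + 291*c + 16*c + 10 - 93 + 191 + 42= 20*c^3 - 160*c^2 + 215*c + 150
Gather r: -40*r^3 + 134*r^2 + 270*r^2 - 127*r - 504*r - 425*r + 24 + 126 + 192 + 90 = -40*r^3 + 404*r^2 - 1056*r + 432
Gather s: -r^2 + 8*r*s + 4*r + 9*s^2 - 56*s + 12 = -r^2 + 4*r + 9*s^2 + s*(8*r - 56) + 12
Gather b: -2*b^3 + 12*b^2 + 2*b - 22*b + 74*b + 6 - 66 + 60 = -2*b^3 + 12*b^2 + 54*b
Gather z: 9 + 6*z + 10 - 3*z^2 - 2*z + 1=-3*z^2 + 4*z + 20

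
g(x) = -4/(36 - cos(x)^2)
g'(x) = 8*sin(x)*cos(x)/(36 - cos(x)^2)^2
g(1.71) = -0.11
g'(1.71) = -0.00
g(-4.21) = -0.11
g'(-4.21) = -0.00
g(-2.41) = -0.11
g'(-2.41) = 0.00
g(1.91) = -0.11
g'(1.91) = -0.00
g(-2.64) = -0.11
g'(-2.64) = 0.00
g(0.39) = -0.11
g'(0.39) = 0.00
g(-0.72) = -0.11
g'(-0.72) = -0.00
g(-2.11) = -0.11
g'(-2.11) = 0.00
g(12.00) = -0.11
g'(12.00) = 0.00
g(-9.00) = -0.11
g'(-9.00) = 0.00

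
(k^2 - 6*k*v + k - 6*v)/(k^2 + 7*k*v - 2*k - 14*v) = (k^2 - 6*k*v + k - 6*v)/(k^2 + 7*k*v - 2*k - 14*v)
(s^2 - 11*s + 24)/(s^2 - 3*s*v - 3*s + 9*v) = (s - 8)/(s - 3*v)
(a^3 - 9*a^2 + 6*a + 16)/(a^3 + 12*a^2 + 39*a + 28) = (a^2 - 10*a + 16)/(a^2 + 11*a + 28)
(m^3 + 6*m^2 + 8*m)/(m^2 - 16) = m*(m + 2)/(m - 4)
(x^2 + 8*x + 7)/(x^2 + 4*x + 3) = (x + 7)/(x + 3)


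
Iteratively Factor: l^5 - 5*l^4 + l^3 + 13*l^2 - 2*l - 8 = (l - 1)*(l^4 - 4*l^3 - 3*l^2 + 10*l + 8) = (l - 4)*(l - 1)*(l^3 - 3*l - 2) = (l - 4)*(l - 1)*(l + 1)*(l^2 - l - 2) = (l - 4)*(l - 1)*(l + 1)^2*(l - 2)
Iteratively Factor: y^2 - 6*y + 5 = (y - 1)*(y - 5)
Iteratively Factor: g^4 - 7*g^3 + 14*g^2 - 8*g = (g - 1)*(g^3 - 6*g^2 + 8*g) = (g - 4)*(g - 1)*(g^2 - 2*g) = (g - 4)*(g - 2)*(g - 1)*(g)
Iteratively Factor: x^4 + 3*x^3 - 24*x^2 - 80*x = (x)*(x^3 + 3*x^2 - 24*x - 80) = x*(x + 4)*(x^2 - x - 20) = x*(x + 4)^2*(x - 5)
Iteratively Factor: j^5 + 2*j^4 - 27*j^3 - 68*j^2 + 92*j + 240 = (j - 2)*(j^4 + 4*j^3 - 19*j^2 - 106*j - 120) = (j - 2)*(j + 3)*(j^3 + j^2 - 22*j - 40) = (j - 5)*(j - 2)*(j + 3)*(j^2 + 6*j + 8) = (j - 5)*(j - 2)*(j + 2)*(j + 3)*(j + 4)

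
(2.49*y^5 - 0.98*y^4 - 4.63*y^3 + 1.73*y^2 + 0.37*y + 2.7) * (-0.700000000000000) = -1.743*y^5 + 0.686*y^4 + 3.241*y^3 - 1.211*y^2 - 0.259*y - 1.89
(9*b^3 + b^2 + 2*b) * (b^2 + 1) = 9*b^5 + b^4 + 11*b^3 + b^2 + 2*b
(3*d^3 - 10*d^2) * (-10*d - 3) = -30*d^4 + 91*d^3 + 30*d^2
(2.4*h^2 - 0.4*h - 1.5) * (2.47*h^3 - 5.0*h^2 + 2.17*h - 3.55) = 5.928*h^5 - 12.988*h^4 + 3.503*h^3 - 1.888*h^2 - 1.835*h + 5.325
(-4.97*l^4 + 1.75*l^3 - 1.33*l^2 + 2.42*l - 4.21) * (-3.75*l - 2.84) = 18.6375*l^5 + 7.5523*l^4 + 0.017500000000001*l^3 - 5.2978*l^2 + 8.9147*l + 11.9564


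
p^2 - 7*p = p*(p - 7)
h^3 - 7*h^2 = h^2*(h - 7)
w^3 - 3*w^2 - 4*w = w*(w - 4)*(w + 1)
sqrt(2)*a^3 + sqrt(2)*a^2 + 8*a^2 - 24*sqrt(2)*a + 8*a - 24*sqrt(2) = (a - 2*sqrt(2))*(a + 6*sqrt(2))*(sqrt(2)*a + sqrt(2))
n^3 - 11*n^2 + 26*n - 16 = (n - 8)*(n - 2)*(n - 1)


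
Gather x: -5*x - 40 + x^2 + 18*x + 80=x^2 + 13*x + 40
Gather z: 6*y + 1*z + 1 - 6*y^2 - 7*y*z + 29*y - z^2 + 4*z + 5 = -6*y^2 + 35*y - z^2 + z*(5 - 7*y) + 6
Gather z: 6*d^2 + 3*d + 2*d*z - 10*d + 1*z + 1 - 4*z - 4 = 6*d^2 - 7*d + z*(2*d - 3) - 3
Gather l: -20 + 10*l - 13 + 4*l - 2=14*l - 35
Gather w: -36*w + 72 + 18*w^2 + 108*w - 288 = 18*w^2 + 72*w - 216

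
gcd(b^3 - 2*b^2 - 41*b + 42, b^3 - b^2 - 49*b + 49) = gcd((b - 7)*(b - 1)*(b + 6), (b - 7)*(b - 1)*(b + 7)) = b^2 - 8*b + 7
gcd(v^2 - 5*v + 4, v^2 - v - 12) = v - 4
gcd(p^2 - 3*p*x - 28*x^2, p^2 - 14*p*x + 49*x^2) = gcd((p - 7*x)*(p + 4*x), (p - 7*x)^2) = -p + 7*x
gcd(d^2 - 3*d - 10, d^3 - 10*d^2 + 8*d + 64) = d + 2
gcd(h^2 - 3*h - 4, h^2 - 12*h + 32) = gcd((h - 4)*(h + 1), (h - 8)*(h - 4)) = h - 4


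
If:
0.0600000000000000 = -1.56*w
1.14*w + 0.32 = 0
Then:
No Solution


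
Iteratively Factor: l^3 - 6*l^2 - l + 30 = (l + 2)*(l^2 - 8*l + 15) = (l - 3)*(l + 2)*(l - 5)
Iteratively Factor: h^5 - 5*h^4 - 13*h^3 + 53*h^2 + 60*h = (h)*(h^4 - 5*h^3 - 13*h^2 + 53*h + 60) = h*(h - 5)*(h^3 - 13*h - 12) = h*(h - 5)*(h + 1)*(h^2 - h - 12) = h*(h - 5)*(h - 4)*(h + 1)*(h + 3)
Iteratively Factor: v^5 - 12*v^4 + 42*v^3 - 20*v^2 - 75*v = (v - 5)*(v^4 - 7*v^3 + 7*v^2 + 15*v) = (v - 5)^2*(v^3 - 2*v^2 - 3*v) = (v - 5)^2*(v - 3)*(v^2 + v) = v*(v - 5)^2*(v - 3)*(v + 1)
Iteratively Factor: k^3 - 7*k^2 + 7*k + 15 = (k - 5)*(k^2 - 2*k - 3) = (k - 5)*(k - 3)*(k + 1)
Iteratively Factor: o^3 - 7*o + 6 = (o - 2)*(o^2 + 2*o - 3) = (o - 2)*(o + 3)*(o - 1)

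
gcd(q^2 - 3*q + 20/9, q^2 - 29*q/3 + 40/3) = q - 5/3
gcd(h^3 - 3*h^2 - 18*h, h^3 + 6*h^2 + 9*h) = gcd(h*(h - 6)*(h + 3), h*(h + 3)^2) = h^2 + 3*h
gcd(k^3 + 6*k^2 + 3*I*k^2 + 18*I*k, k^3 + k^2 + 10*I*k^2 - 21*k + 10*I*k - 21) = k + 3*I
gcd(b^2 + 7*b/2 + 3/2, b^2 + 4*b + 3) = b + 3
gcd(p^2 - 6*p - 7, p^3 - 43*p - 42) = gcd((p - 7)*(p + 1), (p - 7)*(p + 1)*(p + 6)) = p^2 - 6*p - 7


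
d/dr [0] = 0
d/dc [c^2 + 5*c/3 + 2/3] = 2*c + 5/3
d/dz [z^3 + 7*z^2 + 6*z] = 3*z^2 + 14*z + 6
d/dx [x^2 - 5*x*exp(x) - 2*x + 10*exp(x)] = -5*x*exp(x) + 2*x + 5*exp(x) - 2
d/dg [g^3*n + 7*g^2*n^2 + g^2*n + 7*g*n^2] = n*(3*g^2 + 14*g*n + 2*g + 7*n)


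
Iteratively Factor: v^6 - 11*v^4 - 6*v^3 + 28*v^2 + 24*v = (v + 2)*(v^5 - 2*v^4 - 7*v^3 + 8*v^2 + 12*v) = (v - 2)*(v + 2)*(v^4 - 7*v^2 - 6*v) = v*(v - 2)*(v + 2)*(v^3 - 7*v - 6) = v*(v - 2)*(v + 2)^2*(v^2 - 2*v - 3) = v*(v - 2)*(v + 1)*(v + 2)^2*(v - 3)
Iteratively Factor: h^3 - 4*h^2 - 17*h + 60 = (h + 4)*(h^2 - 8*h + 15) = (h - 3)*(h + 4)*(h - 5)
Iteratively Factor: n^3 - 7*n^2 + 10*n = (n - 2)*(n^2 - 5*n) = (n - 5)*(n - 2)*(n)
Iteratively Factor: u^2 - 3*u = (u)*(u - 3)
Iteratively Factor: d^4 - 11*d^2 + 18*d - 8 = (d - 2)*(d^3 + 2*d^2 - 7*d + 4) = (d - 2)*(d - 1)*(d^2 + 3*d - 4) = (d - 2)*(d - 1)^2*(d + 4)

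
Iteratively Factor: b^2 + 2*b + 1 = (b + 1)*(b + 1)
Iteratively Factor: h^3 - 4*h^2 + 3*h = (h - 1)*(h^2 - 3*h) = h*(h - 1)*(h - 3)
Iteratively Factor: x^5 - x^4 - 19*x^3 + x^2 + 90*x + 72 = (x - 3)*(x^4 + 2*x^3 - 13*x^2 - 38*x - 24) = (x - 3)*(x + 3)*(x^3 - x^2 - 10*x - 8) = (x - 3)*(x + 2)*(x + 3)*(x^2 - 3*x - 4) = (x - 4)*(x - 3)*(x + 2)*(x + 3)*(x + 1)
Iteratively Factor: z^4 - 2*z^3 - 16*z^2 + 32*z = (z - 4)*(z^3 + 2*z^2 - 8*z) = (z - 4)*(z + 4)*(z^2 - 2*z) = z*(z - 4)*(z + 4)*(z - 2)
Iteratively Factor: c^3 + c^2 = (c + 1)*(c^2) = c*(c + 1)*(c)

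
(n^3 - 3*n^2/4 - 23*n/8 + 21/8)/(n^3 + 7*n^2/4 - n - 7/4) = (n - 3/2)/(n + 1)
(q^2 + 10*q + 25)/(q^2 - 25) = (q + 5)/(q - 5)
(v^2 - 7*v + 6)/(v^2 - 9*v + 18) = (v - 1)/(v - 3)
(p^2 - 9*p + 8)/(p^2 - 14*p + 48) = (p - 1)/(p - 6)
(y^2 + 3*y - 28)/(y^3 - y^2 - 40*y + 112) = 1/(y - 4)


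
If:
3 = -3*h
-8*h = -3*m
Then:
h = -1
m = -8/3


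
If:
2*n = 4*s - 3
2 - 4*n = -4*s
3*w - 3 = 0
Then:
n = 5/2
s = 2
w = 1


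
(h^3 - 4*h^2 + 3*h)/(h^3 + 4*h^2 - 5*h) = (h - 3)/(h + 5)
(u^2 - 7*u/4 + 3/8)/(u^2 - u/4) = (u - 3/2)/u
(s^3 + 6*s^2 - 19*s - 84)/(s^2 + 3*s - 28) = s + 3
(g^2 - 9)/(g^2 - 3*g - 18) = (g - 3)/(g - 6)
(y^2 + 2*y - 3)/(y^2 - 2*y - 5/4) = 4*(-y^2 - 2*y + 3)/(-4*y^2 + 8*y + 5)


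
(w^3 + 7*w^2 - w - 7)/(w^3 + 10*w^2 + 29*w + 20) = (w^2 + 6*w - 7)/(w^2 + 9*w + 20)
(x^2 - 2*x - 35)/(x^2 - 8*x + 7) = (x + 5)/(x - 1)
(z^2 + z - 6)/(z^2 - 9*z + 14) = (z + 3)/(z - 7)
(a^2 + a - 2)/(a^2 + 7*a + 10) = (a - 1)/(a + 5)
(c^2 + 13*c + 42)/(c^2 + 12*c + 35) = (c + 6)/(c + 5)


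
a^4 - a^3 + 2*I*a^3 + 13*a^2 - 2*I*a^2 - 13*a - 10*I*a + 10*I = (a - 1)*(a - 2*I)*(a - I)*(a + 5*I)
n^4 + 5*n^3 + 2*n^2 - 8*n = n*(n - 1)*(n + 2)*(n + 4)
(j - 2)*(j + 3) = j^2 + j - 6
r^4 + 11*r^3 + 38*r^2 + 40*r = r*(r + 2)*(r + 4)*(r + 5)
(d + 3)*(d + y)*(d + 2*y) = d^3 + 3*d^2*y + 3*d^2 + 2*d*y^2 + 9*d*y + 6*y^2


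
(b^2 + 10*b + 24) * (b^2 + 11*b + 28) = b^4 + 21*b^3 + 162*b^2 + 544*b + 672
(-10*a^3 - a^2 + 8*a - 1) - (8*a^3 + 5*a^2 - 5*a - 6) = -18*a^3 - 6*a^2 + 13*a + 5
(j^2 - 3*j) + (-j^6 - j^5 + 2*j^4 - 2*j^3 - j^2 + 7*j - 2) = -j^6 - j^5 + 2*j^4 - 2*j^3 + 4*j - 2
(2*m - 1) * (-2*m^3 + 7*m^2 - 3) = -4*m^4 + 16*m^3 - 7*m^2 - 6*m + 3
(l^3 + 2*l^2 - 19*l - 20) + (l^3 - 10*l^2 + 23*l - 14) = 2*l^3 - 8*l^2 + 4*l - 34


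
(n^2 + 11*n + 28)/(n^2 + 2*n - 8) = (n + 7)/(n - 2)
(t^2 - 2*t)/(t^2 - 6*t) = (t - 2)/(t - 6)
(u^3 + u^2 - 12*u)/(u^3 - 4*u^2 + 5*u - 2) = u*(u^2 + u - 12)/(u^3 - 4*u^2 + 5*u - 2)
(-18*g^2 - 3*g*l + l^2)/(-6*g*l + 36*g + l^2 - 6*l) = (3*g + l)/(l - 6)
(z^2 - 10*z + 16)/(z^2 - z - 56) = (z - 2)/(z + 7)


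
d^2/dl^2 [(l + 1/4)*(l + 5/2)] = 2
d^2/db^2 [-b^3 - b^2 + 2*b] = -6*b - 2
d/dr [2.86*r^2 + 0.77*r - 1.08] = 5.72*r + 0.77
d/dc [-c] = -1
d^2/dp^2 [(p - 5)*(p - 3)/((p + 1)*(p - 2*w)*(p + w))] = 2*(2*(4 - p)*(p + 1)^2*(p - 2*w)^2*(p + w) + 2*(4 - p)*(p + 1)^2*(p - 2*w)*(p + w)^2 + 2*(4 - p)*(p + 1)*(p - 2*w)^2*(p + w)^2 + (p - 5)*(p - 3)*(p + 1)^2*(p - 2*w)^2 + (p - 5)*(p - 3)*(p + 1)^2*(p - 2*w)*(p + w) + (p - 5)*(p - 3)*(p + 1)^2*(p + w)^2 + (p - 5)*(p - 3)*(p + 1)*(p - 2*w)^2*(p + w) + (p - 5)*(p - 3)*(p + 1)*(p - 2*w)*(p + w)^2 + (p - 5)*(p - 3)*(p - 2*w)^2*(p + w)^2 + (p + 1)^2*(p - 2*w)^2*(p + w)^2)/((p + 1)^3*(p - 2*w)^3*(p + w)^3)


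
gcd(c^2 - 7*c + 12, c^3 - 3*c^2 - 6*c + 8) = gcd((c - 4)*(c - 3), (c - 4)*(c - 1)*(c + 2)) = c - 4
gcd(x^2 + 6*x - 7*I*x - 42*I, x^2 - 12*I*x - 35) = x - 7*I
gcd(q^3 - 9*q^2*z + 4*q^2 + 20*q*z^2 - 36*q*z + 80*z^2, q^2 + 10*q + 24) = q + 4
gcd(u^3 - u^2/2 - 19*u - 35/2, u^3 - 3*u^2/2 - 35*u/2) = u^2 - 3*u/2 - 35/2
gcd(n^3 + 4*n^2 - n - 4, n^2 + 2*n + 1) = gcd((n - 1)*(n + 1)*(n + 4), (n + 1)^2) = n + 1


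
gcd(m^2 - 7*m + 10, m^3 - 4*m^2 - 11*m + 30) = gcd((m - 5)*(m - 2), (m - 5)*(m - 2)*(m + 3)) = m^2 - 7*m + 10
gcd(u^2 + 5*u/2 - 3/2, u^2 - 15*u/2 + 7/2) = u - 1/2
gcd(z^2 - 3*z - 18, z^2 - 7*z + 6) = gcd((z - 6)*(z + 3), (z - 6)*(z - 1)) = z - 6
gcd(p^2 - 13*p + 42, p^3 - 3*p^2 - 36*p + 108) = p - 6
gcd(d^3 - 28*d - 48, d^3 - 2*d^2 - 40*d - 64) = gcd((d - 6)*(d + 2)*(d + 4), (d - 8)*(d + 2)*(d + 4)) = d^2 + 6*d + 8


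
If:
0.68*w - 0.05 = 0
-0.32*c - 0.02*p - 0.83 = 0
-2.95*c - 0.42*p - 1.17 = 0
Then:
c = -4.31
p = 27.51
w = 0.07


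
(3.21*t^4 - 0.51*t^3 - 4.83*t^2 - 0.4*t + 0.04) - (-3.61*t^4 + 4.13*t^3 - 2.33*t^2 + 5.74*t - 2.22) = 6.82*t^4 - 4.64*t^3 - 2.5*t^2 - 6.14*t + 2.26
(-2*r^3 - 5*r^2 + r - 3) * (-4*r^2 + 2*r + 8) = 8*r^5 + 16*r^4 - 30*r^3 - 26*r^2 + 2*r - 24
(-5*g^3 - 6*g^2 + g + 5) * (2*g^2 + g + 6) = -10*g^5 - 17*g^4 - 34*g^3 - 25*g^2 + 11*g + 30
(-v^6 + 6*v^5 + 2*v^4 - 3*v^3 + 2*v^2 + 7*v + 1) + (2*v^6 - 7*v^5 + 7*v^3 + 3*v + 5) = v^6 - v^5 + 2*v^4 + 4*v^3 + 2*v^2 + 10*v + 6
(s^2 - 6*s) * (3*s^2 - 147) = 3*s^4 - 18*s^3 - 147*s^2 + 882*s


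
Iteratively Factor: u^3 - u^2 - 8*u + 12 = (u - 2)*(u^2 + u - 6) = (u - 2)^2*(u + 3)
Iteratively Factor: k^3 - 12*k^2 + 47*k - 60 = (k - 5)*(k^2 - 7*k + 12) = (k - 5)*(k - 4)*(k - 3)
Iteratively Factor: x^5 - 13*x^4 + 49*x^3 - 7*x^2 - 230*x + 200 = (x - 5)*(x^4 - 8*x^3 + 9*x^2 + 38*x - 40) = (x - 5)*(x - 1)*(x^3 - 7*x^2 + 2*x + 40) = (x - 5)*(x - 4)*(x - 1)*(x^2 - 3*x - 10) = (x - 5)^2*(x - 4)*(x - 1)*(x + 2)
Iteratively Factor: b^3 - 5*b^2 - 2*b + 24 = (b - 3)*(b^2 - 2*b - 8) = (b - 4)*(b - 3)*(b + 2)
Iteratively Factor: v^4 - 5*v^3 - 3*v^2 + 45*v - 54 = (v - 3)*(v^3 - 2*v^2 - 9*v + 18) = (v - 3)^2*(v^2 + v - 6) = (v - 3)^2*(v - 2)*(v + 3)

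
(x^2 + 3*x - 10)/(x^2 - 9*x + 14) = (x + 5)/(x - 7)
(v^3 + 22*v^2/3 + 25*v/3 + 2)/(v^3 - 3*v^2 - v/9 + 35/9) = 3*(3*v^2 + 19*v + 6)/(9*v^2 - 36*v + 35)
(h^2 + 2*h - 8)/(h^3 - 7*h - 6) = (-h^2 - 2*h + 8)/(-h^3 + 7*h + 6)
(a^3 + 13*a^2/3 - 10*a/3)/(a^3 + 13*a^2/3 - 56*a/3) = (3*a^2 + 13*a - 10)/(3*a^2 + 13*a - 56)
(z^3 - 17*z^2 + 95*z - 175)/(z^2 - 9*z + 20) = (z^2 - 12*z + 35)/(z - 4)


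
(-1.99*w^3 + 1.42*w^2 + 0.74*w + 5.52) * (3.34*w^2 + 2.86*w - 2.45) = -6.6466*w^5 - 0.9486*w^4 + 11.4083*w^3 + 17.0742*w^2 + 13.9742*w - 13.524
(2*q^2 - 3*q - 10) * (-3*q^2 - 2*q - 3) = -6*q^4 + 5*q^3 + 30*q^2 + 29*q + 30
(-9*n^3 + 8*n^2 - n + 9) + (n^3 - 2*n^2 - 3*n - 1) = -8*n^3 + 6*n^2 - 4*n + 8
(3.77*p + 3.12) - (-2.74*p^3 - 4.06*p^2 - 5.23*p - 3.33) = 2.74*p^3 + 4.06*p^2 + 9.0*p + 6.45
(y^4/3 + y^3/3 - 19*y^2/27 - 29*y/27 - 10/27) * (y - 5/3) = y^5/3 - 2*y^4/9 - 34*y^3/27 + 8*y^2/81 + 115*y/81 + 50/81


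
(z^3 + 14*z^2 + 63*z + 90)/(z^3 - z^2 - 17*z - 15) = (z^2 + 11*z + 30)/(z^2 - 4*z - 5)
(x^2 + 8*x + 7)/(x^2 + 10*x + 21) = (x + 1)/(x + 3)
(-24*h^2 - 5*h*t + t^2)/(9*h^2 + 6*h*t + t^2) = (-8*h + t)/(3*h + t)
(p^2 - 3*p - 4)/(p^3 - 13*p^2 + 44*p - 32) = (p + 1)/(p^2 - 9*p + 8)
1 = 1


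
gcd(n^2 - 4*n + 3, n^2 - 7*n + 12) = n - 3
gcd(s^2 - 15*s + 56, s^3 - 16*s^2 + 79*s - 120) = s - 8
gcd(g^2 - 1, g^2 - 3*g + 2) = g - 1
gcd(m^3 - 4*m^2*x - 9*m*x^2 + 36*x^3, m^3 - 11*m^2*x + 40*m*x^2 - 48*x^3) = m^2 - 7*m*x + 12*x^2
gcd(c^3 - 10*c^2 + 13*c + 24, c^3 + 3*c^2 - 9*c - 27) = c - 3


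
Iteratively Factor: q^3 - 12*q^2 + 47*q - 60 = (q - 3)*(q^2 - 9*q + 20) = (q - 5)*(q - 3)*(q - 4)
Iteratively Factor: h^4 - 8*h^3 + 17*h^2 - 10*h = (h - 5)*(h^3 - 3*h^2 + 2*h) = (h - 5)*(h - 1)*(h^2 - 2*h) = h*(h - 5)*(h - 1)*(h - 2)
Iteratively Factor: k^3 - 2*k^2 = (k - 2)*(k^2) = k*(k - 2)*(k)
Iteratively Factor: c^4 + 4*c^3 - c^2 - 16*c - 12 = (c + 3)*(c^3 + c^2 - 4*c - 4) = (c + 2)*(c + 3)*(c^2 - c - 2) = (c + 1)*(c + 2)*(c + 3)*(c - 2)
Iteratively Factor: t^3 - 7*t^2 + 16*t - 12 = (t - 3)*(t^2 - 4*t + 4) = (t - 3)*(t - 2)*(t - 2)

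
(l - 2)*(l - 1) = l^2 - 3*l + 2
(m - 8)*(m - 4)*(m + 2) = m^3 - 10*m^2 + 8*m + 64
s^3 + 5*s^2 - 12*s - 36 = (s - 3)*(s + 2)*(s + 6)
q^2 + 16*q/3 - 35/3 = (q - 5/3)*(q + 7)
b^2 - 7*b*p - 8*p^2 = (b - 8*p)*(b + p)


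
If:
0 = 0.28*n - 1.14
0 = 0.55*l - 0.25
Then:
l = 0.45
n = 4.07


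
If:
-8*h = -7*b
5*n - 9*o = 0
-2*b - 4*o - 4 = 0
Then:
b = -2*o - 2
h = -7*o/4 - 7/4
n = 9*o/5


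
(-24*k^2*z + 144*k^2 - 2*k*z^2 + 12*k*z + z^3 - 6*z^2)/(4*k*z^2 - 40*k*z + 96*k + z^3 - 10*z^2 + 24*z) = (-6*k + z)/(z - 4)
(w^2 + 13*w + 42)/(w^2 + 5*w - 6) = (w + 7)/(w - 1)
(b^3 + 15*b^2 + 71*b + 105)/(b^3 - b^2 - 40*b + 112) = (b^2 + 8*b + 15)/(b^2 - 8*b + 16)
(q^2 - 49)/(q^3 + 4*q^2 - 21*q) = (q - 7)/(q*(q - 3))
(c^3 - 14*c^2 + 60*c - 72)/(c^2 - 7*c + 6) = (c^2 - 8*c + 12)/(c - 1)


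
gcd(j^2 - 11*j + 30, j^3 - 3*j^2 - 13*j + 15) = j - 5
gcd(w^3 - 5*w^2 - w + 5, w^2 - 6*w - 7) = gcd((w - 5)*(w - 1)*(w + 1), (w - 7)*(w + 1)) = w + 1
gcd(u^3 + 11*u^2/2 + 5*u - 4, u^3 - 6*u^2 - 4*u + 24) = u + 2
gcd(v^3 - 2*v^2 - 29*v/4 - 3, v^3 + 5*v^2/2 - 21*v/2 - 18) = v + 3/2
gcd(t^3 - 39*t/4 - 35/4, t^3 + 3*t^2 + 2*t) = t + 1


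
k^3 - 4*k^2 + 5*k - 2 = (k - 2)*(k - 1)^2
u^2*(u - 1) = u^3 - u^2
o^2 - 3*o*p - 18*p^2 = (o - 6*p)*(o + 3*p)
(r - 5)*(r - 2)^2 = r^3 - 9*r^2 + 24*r - 20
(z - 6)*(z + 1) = z^2 - 5*z - 6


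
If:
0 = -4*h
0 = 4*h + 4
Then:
No Solution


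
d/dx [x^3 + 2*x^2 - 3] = x*(3*x + 4)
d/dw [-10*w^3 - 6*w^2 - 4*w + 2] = -30*w^2 - 12*w - 4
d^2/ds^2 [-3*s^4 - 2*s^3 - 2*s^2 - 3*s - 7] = -36*s^2 - 12*s - 4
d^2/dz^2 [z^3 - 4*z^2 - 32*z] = 6*z - 8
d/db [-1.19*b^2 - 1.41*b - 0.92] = -2.38*b - 1.41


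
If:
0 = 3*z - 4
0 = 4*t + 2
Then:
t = -1/2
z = 4/3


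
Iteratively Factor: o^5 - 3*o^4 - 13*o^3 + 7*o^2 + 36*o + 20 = (o - 2)*(o^4 - o^3 - 15*o^2 - 23*o - 10) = (o - 2)*(o + 2)*(o^3 - 3*o^2 - 9*o - 5) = (o - 2)*(o + 1)*(o + 2)*(o^2 - 4*o - 5) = (o - 5)*(o - 2)*(o + 1)*(o + 2)*(o + 1)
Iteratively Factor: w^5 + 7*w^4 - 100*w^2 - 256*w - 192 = (w + 3)*(w^4 + 4*w^3 - 12*w^2 - 64*w - 64) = (w + 2)*(w + 3)*(w^3 + 2*w^2 - 16*w - 32) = (w + 2)*(w + 3)*(w + 4)*(w^2 - 2*w - 8) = (w - 4)*(w + 2)*(w + 3)*(w + 4)*(w + 2)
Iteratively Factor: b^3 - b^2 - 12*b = (b - 4)*(b^2 + 3*b) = b*(b - 4)*(b + 3)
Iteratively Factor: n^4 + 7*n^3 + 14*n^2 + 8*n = (n + 4)*(n^3 + 3*n^2 + 2*n) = n*(n + 4)*(n^2 + 3*n + 2) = n*(n + 2)*(n + 4)*(n + 1)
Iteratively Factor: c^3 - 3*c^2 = (c - 3)*(c^2) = c*(c - 3)*(c)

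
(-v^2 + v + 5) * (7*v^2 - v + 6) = -7*v^4 + 8*v^3 + 28*v^2 + v + 30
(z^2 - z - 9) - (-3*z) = z^2 + 2*z - 9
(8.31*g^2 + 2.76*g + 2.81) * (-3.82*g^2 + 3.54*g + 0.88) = -31.7442*g^4 + 18.8742*g^3 + 6.349*g^2 + 12.3762*g + 2.4728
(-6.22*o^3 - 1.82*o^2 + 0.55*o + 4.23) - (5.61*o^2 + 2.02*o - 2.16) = -6.22*o^3 - 7.43*o^2 - 1.47*o + 6.39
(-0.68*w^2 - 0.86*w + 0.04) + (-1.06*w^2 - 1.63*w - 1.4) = -1.74*w^2 - 2.49*w - 1.36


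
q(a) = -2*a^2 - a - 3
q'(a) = -4*a - 1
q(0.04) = -3.04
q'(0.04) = -1.16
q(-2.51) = -13.09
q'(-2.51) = 9.04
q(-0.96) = -3.88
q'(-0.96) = 2.84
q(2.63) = -19.46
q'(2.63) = -11.52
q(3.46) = -30.40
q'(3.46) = -14.84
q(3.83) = -36.17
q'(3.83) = -16.32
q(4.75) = -52.88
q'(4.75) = -20.00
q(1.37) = -8.12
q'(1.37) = -6.48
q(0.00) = -3.00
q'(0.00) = -1.00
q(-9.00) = -156.00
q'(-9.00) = 35.00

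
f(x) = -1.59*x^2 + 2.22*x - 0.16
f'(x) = 2.22 - 3.18*x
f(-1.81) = -9.39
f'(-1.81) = 7.98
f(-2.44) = -15.04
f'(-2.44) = 9.98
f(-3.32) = -25.06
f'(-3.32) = 12.78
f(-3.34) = -25.31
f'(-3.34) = 12.84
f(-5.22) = -55.07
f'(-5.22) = 18.82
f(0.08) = 0.01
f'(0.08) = 1.97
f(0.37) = 0.44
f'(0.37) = 1.04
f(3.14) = -8.87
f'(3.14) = -7.77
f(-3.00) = -21.13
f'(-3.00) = 11.76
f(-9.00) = -148.93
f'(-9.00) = 30.84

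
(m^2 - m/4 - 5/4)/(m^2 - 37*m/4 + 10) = (m + 1)/(m - 8)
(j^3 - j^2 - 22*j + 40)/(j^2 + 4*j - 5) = (j^2 - 6*j + 8)/(j - 1)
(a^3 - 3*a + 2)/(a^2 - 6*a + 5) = (a^2 + a - 2)/(a - 5)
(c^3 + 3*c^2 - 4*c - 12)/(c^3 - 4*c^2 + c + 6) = (c^2 + 5*c + 6)/(c^2 - 2*c - 3)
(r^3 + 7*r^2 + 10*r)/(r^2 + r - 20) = r*(r + 2)/(r - 4)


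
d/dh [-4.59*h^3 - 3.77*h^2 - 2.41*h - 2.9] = -13.77*h^2 - 7.54*h - 2.41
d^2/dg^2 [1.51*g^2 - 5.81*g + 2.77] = 3.02000000000000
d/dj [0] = 0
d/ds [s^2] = 2*s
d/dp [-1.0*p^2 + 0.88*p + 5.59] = 0.88 - 2.0*p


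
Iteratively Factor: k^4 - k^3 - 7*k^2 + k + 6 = (k - 1)*(k^3 - 7*k - 6) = (k - 3)*(k - 1)*(k^2 + 3*k + 2) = (k - 3)*(k - 1)*(k + 1)*(k + 2)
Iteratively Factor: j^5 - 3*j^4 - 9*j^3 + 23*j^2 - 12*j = (j)*(j^4 - 3*j^3 - 9*j^2 + 23*j - 12) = j*(j + 3)*(j^3 - 6*j^2 + 9*j - 4) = j*(j - 1)*(j + 3)*(j^2 - 5*j + 4) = j*(j - 1)^2*(j + 3)*(j - 4)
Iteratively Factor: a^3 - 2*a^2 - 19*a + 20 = (a + 4)*(a^2 - 6*a + 5) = (a - 5)*(a + 4)*(a - 1)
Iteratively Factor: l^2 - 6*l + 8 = (l - 4)*(l - 2)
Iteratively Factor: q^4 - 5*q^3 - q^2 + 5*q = (q)*(q^3 - 5*q^2 - q + 5) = q*(q - 5)*(q^2 - 1) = q*(q - 5)*(q - 1)*(q + 1)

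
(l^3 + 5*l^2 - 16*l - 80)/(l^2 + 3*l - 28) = (l^2 + 9*l + 20)/(l + 7)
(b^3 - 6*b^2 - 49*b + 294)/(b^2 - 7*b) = b + 1 - 42/b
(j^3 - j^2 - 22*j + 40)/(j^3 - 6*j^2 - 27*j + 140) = (j - 2)/(j - 7)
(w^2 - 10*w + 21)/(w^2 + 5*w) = (w^2 - 10*w + 21)/(w*(w + 5))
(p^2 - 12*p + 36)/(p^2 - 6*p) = (p - 6)/p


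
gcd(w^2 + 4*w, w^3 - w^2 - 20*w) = w^2 + 4*w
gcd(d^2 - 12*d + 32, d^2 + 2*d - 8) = 1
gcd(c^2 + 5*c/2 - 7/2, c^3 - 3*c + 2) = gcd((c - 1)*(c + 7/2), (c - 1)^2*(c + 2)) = c - 1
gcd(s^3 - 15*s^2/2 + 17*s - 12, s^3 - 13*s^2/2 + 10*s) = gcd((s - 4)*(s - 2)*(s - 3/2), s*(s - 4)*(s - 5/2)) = s - 4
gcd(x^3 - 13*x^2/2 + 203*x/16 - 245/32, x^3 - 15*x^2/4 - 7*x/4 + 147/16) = x^2 - 21*x/4 + 49/8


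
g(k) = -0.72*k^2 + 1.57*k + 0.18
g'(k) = 1.57 - 1.44*k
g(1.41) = 0.96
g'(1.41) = -0.46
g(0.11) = 0.34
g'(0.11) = 1.41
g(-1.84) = -5.15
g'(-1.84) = 4.22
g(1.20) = 1.03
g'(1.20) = -0.16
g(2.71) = -0.85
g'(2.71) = -2.33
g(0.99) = 1.03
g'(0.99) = 0.14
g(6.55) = -20.43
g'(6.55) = -7.86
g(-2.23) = -6.90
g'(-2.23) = 4.78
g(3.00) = -1.59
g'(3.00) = -2.75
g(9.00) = -44.01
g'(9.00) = -11.39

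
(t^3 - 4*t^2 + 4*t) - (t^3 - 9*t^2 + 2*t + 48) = 5*t^2 + 2*t - 48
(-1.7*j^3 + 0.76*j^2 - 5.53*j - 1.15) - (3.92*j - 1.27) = -1.7*j^3 + 0.76*j^2 - 9.45*j + 0.12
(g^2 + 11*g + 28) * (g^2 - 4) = g^4 + 11*g^3 + 24*g^2 - 44*g - 112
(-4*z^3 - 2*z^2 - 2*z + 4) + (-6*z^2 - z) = -4*z^3 - 8*z^2 - 3*z + 4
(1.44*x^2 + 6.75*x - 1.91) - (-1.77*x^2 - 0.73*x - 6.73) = 3.21*x^2 + 7.48*x + 4.82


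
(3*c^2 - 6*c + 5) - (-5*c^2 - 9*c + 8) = 8*c^2 + 3*c - 3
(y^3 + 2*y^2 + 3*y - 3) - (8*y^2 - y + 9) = y^3 - 6*y^2 + 4*y - 12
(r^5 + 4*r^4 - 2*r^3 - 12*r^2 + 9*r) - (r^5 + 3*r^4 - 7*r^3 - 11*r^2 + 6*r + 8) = r^4 + 5*r^3 - r^2 + 3*r - 8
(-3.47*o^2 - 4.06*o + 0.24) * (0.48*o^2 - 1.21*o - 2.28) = -1.6656*o^4 + 2.2499*o^3 + 12.9394*o^2 + 8.9664*o - 0.5472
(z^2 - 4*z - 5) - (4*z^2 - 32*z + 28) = -3*z^2 + 28*z - 33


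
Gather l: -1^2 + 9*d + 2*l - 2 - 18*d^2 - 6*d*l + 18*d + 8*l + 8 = -18*d^2 + 27*d + l*(10 - 6*d) + 5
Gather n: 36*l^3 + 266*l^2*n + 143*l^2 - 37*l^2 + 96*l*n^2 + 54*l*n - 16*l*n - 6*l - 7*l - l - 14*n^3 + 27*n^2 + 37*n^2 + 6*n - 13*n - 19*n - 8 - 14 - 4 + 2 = 36*l^3 + 106*l^2 - 14*l - 14*n^3 + n^2*(96*l + 64) + n*(266*l^2 + 38*l - 26) - 24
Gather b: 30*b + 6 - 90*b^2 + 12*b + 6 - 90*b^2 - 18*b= -180*b^2 + 24*b + 12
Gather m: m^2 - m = m^2 - m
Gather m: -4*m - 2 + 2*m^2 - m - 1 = 2*m^2 - 5*m - 3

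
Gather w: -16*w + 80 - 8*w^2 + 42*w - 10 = -8*w^2 + 26*w + 70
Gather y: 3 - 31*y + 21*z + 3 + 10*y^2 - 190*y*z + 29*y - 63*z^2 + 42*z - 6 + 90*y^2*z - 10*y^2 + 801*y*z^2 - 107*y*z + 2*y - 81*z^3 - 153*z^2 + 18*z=90*y^2*z + y*(801*z^2 - 297*z) - 81*z^3 - 216*z^2 + 81*z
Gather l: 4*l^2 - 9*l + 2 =4*l^2 - 9*l + 2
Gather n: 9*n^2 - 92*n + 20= 9*n^2 - 92*n + 20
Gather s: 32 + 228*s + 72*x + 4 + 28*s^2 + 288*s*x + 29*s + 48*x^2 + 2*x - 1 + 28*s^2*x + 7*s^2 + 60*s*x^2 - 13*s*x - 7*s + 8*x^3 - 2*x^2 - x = s^2*(28*x + 35) + s*(60*x^2 + 275*x + 250) + 8*x^3 + 46*x^2 + 73*x + 35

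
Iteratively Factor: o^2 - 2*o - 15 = (o + 3)*(o - 5)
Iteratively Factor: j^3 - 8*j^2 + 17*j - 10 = (j - 2)*(j^2 - 6*j + 5) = (j - 5)*(j - 2)*(j - 1)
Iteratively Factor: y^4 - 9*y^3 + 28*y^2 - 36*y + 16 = (y - 4)*(y^3 - 5*y^2 + 8*y - 4) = (y - 4)*(y - 1)*(y^2 - 4*y + 4) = (y - 4)*(y - 2)*(y - 1)*(y - 2)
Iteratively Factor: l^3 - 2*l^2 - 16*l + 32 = (l + 4)*(l^2 - 6*l + 8) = (l - 4)*(l + 4)*(l - 2)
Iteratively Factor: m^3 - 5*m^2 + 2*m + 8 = (m - 2)*(m^2 - 3*m - 4) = (m - 4)*(m - 2)*(m + 1)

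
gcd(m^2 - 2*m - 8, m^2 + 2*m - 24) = m - 4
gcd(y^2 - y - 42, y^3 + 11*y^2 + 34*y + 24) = y + 6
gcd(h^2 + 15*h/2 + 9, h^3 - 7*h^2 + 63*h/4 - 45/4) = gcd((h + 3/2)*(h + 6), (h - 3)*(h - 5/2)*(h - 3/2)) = 1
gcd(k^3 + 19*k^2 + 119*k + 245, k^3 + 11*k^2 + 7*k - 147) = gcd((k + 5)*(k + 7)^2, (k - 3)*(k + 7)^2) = k^2 + 14*k + 49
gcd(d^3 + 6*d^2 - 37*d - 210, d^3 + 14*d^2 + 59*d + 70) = d^2 + 12*d + 35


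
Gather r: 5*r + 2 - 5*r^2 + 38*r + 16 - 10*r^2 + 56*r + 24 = -15*r^2 + 99*r + 42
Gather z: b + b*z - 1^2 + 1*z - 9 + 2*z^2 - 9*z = b + 2*z^2 + z*(b - 8) - 10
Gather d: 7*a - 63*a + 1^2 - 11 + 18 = 8 - 56*a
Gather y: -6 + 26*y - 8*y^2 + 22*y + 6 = -8*y^2 + 48*y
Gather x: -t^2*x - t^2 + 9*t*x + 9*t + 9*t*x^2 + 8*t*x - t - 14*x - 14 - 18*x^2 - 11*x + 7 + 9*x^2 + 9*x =-t^2 + 8*t + x^2*(9*t - 9) + x*(-t^2 + 17*t - 16) - 7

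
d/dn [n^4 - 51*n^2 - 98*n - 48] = 4*n^3 - 102*n - 98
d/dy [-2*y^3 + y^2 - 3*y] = -6*y^2 + 2*y - 3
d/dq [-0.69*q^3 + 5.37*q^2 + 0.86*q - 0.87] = -2.07*q^2 + 10.74*q + 0.86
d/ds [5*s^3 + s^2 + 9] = s*(15*s + 2)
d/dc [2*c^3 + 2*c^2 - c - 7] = 6*c^2 + 4*c - 1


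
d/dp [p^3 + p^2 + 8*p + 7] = 3*p^2 + 2*p + 8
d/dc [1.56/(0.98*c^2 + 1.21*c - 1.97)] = (-3.0576*c - 1.8876)/(0.98*c^2 + 1.21*c - 1.97)^2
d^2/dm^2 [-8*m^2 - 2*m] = -16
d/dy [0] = 0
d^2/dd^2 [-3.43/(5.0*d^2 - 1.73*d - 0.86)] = (-171.5*d^2 + 59.339*d + 3.43*(10.0*d - 1.73)*(20.0*d - 3.46) + 29.498)/(-5.0*d^2 + 1.73*d + 0.86)^3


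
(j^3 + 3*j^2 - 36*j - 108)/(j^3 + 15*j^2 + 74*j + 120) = (j^2 - 3*j - 18)/(j^2 + 9*j + 20)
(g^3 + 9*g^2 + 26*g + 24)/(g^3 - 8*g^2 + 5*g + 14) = (g^3 + 9*g^2 + 26*g + 24)/(g^3 - 8*g^2 + 5*g + 14)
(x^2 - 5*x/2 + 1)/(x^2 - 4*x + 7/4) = 2*(x - 2)/(2*x - 7)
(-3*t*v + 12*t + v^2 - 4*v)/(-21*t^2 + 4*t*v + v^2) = (v - 4)/(7*t + v)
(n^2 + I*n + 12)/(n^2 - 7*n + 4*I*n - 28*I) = (n - 3*I)/(n - 7)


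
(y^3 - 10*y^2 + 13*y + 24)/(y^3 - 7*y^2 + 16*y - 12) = (y^2 - 7*y - 8)/(y^2 - 4*y + 4)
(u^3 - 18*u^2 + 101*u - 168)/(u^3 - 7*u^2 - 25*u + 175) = (u^2 - 11*u + 24)/(u^2 - 25)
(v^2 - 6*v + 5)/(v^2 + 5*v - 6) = (v - 5)/(v + 6)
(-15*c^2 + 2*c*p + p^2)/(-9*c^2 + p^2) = (5*c + p)/(3*c + p)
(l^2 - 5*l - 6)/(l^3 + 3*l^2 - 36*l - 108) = (l + 1)/(l^2 + 9*l + 18)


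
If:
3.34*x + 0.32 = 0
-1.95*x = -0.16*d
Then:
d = -1.17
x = -0.10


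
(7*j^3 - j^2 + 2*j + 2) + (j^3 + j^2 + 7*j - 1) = 8*j^3 + 9*j + 1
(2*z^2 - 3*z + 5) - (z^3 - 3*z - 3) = -z^3 + 2*z^2 + 8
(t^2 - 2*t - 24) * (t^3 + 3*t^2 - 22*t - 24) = t^5 + t^4 - 52*t^3 - 52*t^2 + 576*t + 576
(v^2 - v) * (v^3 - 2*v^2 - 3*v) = v^5 - 3*v^4 - v^3 + 3*v^2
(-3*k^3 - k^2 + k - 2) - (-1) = -3*k^3 - k^2 + k - 1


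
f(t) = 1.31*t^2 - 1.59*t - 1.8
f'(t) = 2.62*t - 1.59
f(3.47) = 8.46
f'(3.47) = 7.50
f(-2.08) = 7.17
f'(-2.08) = -7.04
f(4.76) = 20.31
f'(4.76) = 10.88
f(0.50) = -2.27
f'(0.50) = -0.28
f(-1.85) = 5.62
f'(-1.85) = -6.44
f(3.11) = 5.93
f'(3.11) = 6.56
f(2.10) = 0.64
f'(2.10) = 3.91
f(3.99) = 12.71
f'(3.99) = 8.86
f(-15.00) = 316.80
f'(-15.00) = -40.89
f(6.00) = 35.82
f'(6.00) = 14.13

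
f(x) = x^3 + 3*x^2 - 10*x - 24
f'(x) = 3*x^2 + 6*x - 10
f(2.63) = -11.36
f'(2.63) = 26.53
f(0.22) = -26.04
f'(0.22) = -8.53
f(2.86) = -4.67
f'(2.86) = 31.70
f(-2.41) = 3.53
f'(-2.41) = -7.04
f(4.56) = 87.60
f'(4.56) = 79.74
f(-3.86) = 1.79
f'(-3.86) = 11.54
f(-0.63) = -16.76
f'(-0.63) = -12.59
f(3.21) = 7.89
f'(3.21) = 40.17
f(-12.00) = -1200.00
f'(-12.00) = 350.00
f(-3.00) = 6.00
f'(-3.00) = -1.00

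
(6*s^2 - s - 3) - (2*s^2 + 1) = 4*s^2 - s - 4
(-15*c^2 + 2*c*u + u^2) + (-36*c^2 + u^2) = -51*c^2 + 2*c*u + 2*u^2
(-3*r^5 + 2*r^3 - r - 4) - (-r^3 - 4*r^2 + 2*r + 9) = -3*r^5 + 3*r^3 + 4*r^2 - 3*r - 13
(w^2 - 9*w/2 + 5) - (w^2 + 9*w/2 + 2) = 3 - 9*w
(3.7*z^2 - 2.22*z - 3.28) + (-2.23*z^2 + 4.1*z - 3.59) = 1.47*z^2 + 1.88*z - 6.87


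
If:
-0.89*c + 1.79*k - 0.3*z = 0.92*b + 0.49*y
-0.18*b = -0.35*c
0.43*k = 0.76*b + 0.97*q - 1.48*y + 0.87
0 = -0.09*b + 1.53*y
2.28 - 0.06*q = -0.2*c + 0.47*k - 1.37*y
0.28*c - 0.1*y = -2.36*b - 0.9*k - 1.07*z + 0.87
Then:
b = -42.61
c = -21.92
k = -14.61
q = 22.19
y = -2.51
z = 112.60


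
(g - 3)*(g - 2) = g^2 - 5*g + 6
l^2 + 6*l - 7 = (l - 1)*(l + 7)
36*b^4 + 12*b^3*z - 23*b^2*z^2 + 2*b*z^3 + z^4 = (-3*b + z)*(-2*b + z)*(b + z)*(6*b + z)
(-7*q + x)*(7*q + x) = -49*q^2 + x^2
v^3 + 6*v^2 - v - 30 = (v - 2)*(v + 3)*(v + 5)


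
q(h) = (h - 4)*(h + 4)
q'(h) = 2*h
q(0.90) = -15.19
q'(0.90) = 1.80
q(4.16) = 1.31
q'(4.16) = 8.32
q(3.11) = -6.33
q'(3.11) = 6.22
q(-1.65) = -13.28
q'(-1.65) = -3.30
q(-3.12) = -6.27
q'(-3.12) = -6.24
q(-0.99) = -15.02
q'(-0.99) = -1.98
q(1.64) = -13.31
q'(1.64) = 3.28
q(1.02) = -14.96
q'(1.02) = 2.04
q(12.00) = 128.00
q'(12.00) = 24.00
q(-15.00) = 209.00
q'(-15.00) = -30.00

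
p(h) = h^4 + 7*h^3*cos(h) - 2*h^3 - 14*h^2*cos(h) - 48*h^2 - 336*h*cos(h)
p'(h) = -7*h^3*sin(h) + 4*h^3 + 14*h^2*sin(h) + 21*h^2*cos(h) - 6*h^2 + 336*h*sin(h) - 28*h*cos(h) - 96*h - 336*cos(h)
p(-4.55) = -470.44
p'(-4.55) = -672.73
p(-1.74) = -210.73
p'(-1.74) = 663.63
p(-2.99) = -980.16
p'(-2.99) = 294.83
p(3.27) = 526.54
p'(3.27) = -165.40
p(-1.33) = 19.66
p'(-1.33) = 439.21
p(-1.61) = -127.99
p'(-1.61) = 606.68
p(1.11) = -229.61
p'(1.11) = 80.73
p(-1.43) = -27.59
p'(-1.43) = 504.92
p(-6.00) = 0.00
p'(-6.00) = 60.58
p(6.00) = -1831.85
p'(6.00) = 32.31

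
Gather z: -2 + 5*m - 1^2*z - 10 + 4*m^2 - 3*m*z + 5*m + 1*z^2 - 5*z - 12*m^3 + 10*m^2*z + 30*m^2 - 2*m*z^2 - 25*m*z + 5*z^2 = -12*m^3 + 34*m^2 + 10*m + z^2*(6 - 2*m) + z*(10*m^2 - 28*m - 6) - 12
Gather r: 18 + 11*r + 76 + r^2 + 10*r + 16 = r^2 + 21*r + 110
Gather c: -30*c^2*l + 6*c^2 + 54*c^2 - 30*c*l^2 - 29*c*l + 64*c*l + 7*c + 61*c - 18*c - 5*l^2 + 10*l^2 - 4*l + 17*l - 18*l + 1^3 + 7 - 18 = c^2*(60 - 30*l) + c*(-30*l^2 + 35*l + 50) + 5*l^2 - 5*l - 10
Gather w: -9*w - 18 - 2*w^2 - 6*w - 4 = -2*w^2 - 15*w - 22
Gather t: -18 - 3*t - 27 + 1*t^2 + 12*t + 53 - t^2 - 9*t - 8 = 0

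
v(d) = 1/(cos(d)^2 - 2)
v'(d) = 2*sin(d)*cos(d)/(cos(d)^2 - 2)^2 = 4*sin(2*d)/(3 - cos(2*d))^2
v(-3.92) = -0.67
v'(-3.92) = -0.45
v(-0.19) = -0.97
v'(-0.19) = -0.35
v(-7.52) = -0.53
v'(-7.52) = -0.17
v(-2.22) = -0.61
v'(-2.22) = 0.36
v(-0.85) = -0.64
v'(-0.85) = -0.41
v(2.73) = -0.86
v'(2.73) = -0.54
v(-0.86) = -0.64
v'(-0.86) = -0.40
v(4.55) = -0.51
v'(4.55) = 0.08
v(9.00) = -0.85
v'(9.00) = -0.55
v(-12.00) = -0.78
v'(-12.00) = 0.55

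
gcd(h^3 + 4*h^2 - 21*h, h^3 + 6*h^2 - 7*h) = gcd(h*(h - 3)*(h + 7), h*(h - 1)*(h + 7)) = h^2 + 7*h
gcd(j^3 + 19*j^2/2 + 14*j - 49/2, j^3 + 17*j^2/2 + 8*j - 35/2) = j^2 + 6*j - 7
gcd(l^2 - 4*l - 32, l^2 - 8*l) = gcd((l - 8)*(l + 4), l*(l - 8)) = l - 8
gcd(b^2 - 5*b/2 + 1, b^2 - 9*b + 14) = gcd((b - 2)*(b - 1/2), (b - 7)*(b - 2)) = b - 2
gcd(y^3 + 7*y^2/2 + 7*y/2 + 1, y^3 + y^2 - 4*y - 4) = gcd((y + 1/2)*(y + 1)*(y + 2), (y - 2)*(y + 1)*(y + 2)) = y^2 + 3*y + 2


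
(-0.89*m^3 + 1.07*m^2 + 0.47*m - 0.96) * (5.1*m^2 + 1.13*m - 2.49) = -4.539*m^5 + 4.4513*m^4 + 5.8222*m^3 - 7.0292*m^2 - 2.2551*m + 2.3904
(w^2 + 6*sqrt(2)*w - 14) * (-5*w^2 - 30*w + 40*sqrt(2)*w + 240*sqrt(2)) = -5*w^4 - 30*w^3 + 10*sqrt(2)*w^3 + 60*sqrt(2)*w^2 + 550*w^2 - 560*sqrt(2)*w + 3300*w - 3360*sqrt(2)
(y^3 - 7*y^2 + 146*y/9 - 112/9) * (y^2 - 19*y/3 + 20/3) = y^5 - 40*y^4/3 + 605*y^3/9 - 4370*y^2/27 + 5048*y/27 - 2240/27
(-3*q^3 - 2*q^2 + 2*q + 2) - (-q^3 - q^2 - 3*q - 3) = -2*q^3 - q^2 + 5*q + 5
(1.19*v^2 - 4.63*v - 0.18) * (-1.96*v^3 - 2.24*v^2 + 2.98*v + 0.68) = -2.3324*v^5 + 6.4092*v^4 + 14.2702*v^3 - 12.585*v^2 - 3.6848*v - 0.1224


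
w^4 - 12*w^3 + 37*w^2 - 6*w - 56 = (w - 7)*(w - 4)*(w - 2)*(w + 1)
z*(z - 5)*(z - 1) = z^3 - 6*z^2 + 5*z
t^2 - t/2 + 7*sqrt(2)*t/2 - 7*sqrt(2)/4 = (t - 1/2)*(t + 7*sqrt(2)/2)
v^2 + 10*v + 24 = (v + 4)*(v + 6)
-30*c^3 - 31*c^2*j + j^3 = (-6*c + j)*(c + j)*(5*c + j)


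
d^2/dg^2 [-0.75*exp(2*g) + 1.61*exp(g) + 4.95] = (1.61 - 3.0*exp(g))*exp(g)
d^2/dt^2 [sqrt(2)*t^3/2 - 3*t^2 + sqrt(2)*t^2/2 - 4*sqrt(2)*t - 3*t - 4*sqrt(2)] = 3*sqrt(2)*t - 6 + sqrt(2)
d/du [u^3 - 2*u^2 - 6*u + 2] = 3*u^2 - 4*u - 6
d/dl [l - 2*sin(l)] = 1 - 2*cos(l)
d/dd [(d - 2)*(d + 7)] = 2*d + 5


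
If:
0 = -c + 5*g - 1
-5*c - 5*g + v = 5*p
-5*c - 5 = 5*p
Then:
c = v + 4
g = v/5 + 1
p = -v - 5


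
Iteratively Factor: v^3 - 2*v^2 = (v - 2)*(v^2) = v*(v - 2)*(v)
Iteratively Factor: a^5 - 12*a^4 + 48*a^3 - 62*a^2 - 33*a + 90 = (a - 3)*(a^4 - 9*a^3 + 21*a^2 + a - 30) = (a - 3)^2*(a^3 - 6*a^2 + 3*a + 10) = (a - 3)^2*(a + 1)*(a^2 - 7*a + 10) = (a - 3)^2*(a - 2)*(a + 1)*(a - 5)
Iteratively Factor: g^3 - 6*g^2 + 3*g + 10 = (g - 5)*(g^2 - g - 2) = (g - 5)*(g + 1)*(g - 2)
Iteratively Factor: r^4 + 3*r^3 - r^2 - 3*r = (r)*(r^3 + 3*r^2 - r - 3) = r*(r + 3)*(r^2 - 1) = r*(r + 1)*(r + 3)*(r - 1)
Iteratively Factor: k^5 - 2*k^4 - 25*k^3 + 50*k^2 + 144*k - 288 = (k - 2)*(k^4 - 25*k^2 + 144) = (k - 2)*(k + 4)*(k^3 - 4*k^2 - 9*k + 36) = (k - 3)*(k - 2)*(k + 4)*(k^2 - k - 12) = (k - 3)*(k - 2)*(k + 3)*(k + 4)*(k - 4)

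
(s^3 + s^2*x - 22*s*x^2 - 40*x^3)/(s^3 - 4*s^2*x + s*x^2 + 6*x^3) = (s^3 + s^2*x - 22*s*x^2 - 40*x^3)/(s^3 - 4*s^2*x + s*x^2 + 6*x^3)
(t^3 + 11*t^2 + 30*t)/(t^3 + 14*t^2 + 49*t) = (t^2 + 11*t + 30)/(t^2 + 14*t + 49)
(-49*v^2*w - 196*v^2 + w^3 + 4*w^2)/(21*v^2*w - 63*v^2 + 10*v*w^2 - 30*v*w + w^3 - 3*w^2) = (-7*v*w - 28*v + w^2 + 4*w)/(3*v*w - 9*v + w^2 - 3*w)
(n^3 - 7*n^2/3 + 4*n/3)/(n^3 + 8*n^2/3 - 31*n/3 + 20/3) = n/(n + 5)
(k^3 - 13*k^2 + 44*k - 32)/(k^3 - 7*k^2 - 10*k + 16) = (k - 4)/(k + 2)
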